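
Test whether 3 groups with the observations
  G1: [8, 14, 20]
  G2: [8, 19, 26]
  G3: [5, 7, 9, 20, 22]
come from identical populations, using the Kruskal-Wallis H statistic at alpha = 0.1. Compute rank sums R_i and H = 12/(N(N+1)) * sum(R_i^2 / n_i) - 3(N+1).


Step 1: Combine all N = 11 observations and assign midranks.
sorted (value, group, rank): (5,G3,1), (7,G3,2), (8,G1,3.5), (8,G2,3.5), (9,G3,5), (14,G1,6), (19,G2,7), (20,G1,8.5), (20,G3,8.5), (22,G3,10), (26,G2,11)
Step 2: Sum ranks within each group.
R_1 = 18 (n_1 = 3)
R_2 = 21.5 (n_2 = 3)
R_3 = 26.5 (n_3 = 5)
Step 3: H = 12/(N(N+1)) * sum(R_i^2/n_i) - 3(N+1)
     = 12/(11*12) * (18^2/3 + 21.5^2/3 + 26.5^2/5) - 3*12
     = 0.090909 * 402.533 - 36
     = 0.593939.
Step 4: Ties present; correction factor C = 1 - 12/(11^3 - 11) = 0.990909. Corrected H = 0.593939 / 0.990909 = 0.599388.
Step 5: Under H0, H ~ chi^2(2); p-value = 0.741045.
Step 6: alpha = 0.1. fail to reject H0.

H = 0.5994, df = 2, p = 0.741045, fail to reject H0.


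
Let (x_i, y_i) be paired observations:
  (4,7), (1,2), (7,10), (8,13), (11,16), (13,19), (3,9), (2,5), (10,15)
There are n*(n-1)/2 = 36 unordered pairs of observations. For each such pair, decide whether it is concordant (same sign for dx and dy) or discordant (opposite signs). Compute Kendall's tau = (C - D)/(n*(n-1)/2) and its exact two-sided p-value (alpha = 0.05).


Step 1: Enumerate the 36 unordered pairs (i,j) with i<j and classify each by sign(x_j-x_i) * sign(y_j-y_i).
  (1,2):dx=-3,dy=-5->C; (1,3):dx=+3,dy=+3->C; (1,4):dx=+4,dy=+6->C; (1,5):dx=+7,dy=+9->C
  (1,6):dx=+9,dy=+12->C; (1,7):dx=-1,dy=+2->D; (1,8):dx=-2,dy=-2->C; (1,9):dx=+6,dy=+8->C
  (2,3):dx=+6,dy=+8->C; (2,4):dx=+7,dy=+11->C; (2,5):dx=+10,dy=+14->C; (2,6):dx=+12,dy=+17->C
  (2,7):dx=+2,dy=+7->C; (2,8):dx=+1,dy=+3->C; (2,9):dx=+9,dy=+13->C; (3,4):dx=+1,dy=+3->C
  (3,5):dx=+4,dy=+6->C; (3,6):dx=+6,dy=+9->C; (3,7):dx=-4,dy=-1->C; (3,8):dx=-5,dy=-5->C
  (3,9):dx=+3,dy=+5->C; (4,5):dx=+3,dy=+3->C; (4,6):dx=+5,dy=+6->C; (4,7):dx=-5,dy=-4->C
  (4,8):dx=-6,dy=-8->C; (4,9):dx=+2,dy=+2->C; (5,6):dx=+2,dy=+3->C; (5,7):dx=-8,dy=-7->C
  (5,8):dx=-9,dy=-11->C; (5,9):dx=-1,dy=-1->C; (6,7):dx=-10,dy=-10->C; (6,8):dx=-11,dy=-14->C
  (6,9):dx=-3,dy=-4->C; (7,8):dx=-1,dy=-4->C; (7,9):dx=+7,dy=+6->C; (8,9):dx=+8,dy=+10->C
Step 2: C = 35, D = 1, total pairs = 36.
Step 3: tau = (C - D)/(n(n-1)/2) = (35 - 1)/36 = 0.944444.
Step 4: Exact two-sided p-value (enumerate n! = 362880 permutations of y under H0): p = 0.000050.
Step 5: alpha = 0.05. reject H0.

tau_b = 0.9444 (C=35, D=1), p = 0.000050, reject H0.


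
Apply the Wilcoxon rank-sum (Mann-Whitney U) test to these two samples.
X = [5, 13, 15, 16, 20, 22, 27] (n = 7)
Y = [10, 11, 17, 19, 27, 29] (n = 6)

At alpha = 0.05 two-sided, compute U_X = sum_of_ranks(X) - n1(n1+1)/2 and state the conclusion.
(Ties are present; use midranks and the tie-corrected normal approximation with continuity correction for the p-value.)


Step 1: Combine and sort all 13 observations; assign midranks.
sorted (value, group): (5,X), (10,Y), (11,Y), (13,X), (15,X), (16,X), (17,Y), (19,Y), (20,X), (22,X), (27,X), (27,Y), (29,Y)
ranks: 5->1, 10->2, 11->3, 13->4, 15->5, 16->6, 17->7, 19->8, 20->9, 22->10, 27->11.5, 27->11.5, 29->13
Step 2: Rank sum for X: R1 = 1 + 4 + 5 + 6 + 9 + 10 + 11.5 = 46.5.
Step 3: U_X = R1 - n1(n1+1)/2 = 46.5 - 7*8/2 = 46.5 - 28 = 18.5.
       U_Y = n1*n2 - U_X = 42 - 18.5 = 23.5.
Step 4: Ties are present, so use the tie-corrected normal approximation (with continuity correction) for the p-value.
Step 5: p-value = 0.774796; compare to alpha = 0.05. fail to reject H0.

U_X = 18.5, p = 0.774796, fail to reject H0 at alpha = 0.05.


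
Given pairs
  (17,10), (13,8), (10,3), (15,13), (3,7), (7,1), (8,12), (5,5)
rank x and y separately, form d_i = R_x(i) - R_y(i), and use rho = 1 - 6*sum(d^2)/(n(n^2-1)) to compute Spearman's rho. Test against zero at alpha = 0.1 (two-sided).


Step 1: Rank x and y separately (midranks; no ties here).
rank(x): 17->8, 13->6, 10->5, 15->7, 3->1, 7->3, 8->4, 5->2
rank(y): 10->6, 8->5, 3->2, 13->8, 7->4, 1->1, 12->7, 5->3
Step 2: d_i = R_x(i) - R_y(i); compute d_i^2.
  (8-6)^2=4, (6-5)^2=1, (5-2)^2=9, (7-8)^2=1, (1-4)^2=9, (3-1)^2=4, (4-7)^2=9, (2-3)^2=1
sum(d^2) = 38.
Step 3: rho = 1 - 6*38 / (8*(8^2 - 1)) = 1 - 228/504 = 0.547619.
Step 4: Under H0, t = rho * sqrt((n-2)/(1-rho^2)) = 1.6031 ~ t(6).
Step 5: Two-sided p-value from the t-distribution with 6 df = 0.160026.
Step 6: alpha = 0.1. fail to reject H0.

rho = 0.5476, p = 0.160026, fail to reject H0 at alpha = 0.1.


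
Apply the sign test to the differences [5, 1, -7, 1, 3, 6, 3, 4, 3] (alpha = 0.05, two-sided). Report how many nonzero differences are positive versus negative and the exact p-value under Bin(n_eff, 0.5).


Step 1: Discard zero differences. Original n = 9; n_eff = number of nonzero differences = 9.
Nonzero differences (with sign): +5, +1, -7, +1, +3, +6, +3, +4, +3
Step 2: Count signs: positive = 8, negative = 1.
Step 3: Under H0: P(positive) = 0.5, so the number of positives S ~ Bin(9, 0.5).
Step 4: Two-sided exact p-value = sum of Bin(9,0.5) probabilities at or below the observed probability = 0.039062.
Step 5: alpha = 0.05. reject H0.

n_eff = 9, pos = 8, neg = 1, p = 0.039062, reject H0.


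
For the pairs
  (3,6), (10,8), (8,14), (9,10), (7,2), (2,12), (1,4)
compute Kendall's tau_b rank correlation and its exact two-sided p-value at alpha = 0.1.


Step 1: Enumerate the 21 unordered pairs (i,j) with i<j and classify each by sign(x_j-x_i) * sign(y_j-y_i).
  (1,2):dx=+7,dy=+2->C; (1,3):dx=+5,dy=+8->C; (1,4):dx=+6,dy=+4->C; (1,5):dx=+4,dy=-4->D
  (1,6):dx=-1,dy=+6->D; (1,7):dx=-2,dy=-2->C; (2,3):dx=-2,dy=+6->D; (2,4):dx=-1,dy=+2->D
  (2,5):dx=-3,dy=-6->C; (2,6):dx=-8,dy=+4->D; (2,7):dx=-9,dy=-4->C; (3,4):dx=+1,dy=-4->D
  (3,5):dx=-1,dy=-12->C; (3,6):dx=-6,dy=-2->C; (3,7):dx=-7,dy=-10->C; (4,5):dx=-2,dy=-8->C
  (4,6):dx=-7,dy=+2->D; (4,7):dx=-8,dy=-6->C; (5,6):dx=-5,dy=+10->D; (5,7):dx=-6,dy=+2->D
  (6,7):dx=-1,dy=-8->C
Step 2: C = 12, D = 9, total pairs = 21.
Step 3: tau = (C - D)/(n(n-1)/2) = (12 - 9)/21 = 0.142857.
Step 4: Exact two-sided p-value (enumerate n! = 5040 permutations of y under H0): p = 0.772619.
Step 5: alpha = 0.1. fail to reject H0.

tau_b = 0.1429 (C=12, D=9), p = 0.772619, fail to reject H0.


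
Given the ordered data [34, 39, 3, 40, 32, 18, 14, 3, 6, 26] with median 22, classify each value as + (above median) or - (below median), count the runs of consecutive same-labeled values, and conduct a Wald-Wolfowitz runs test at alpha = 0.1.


Step 1: Compute median = 22; label A = above, B = below.
Labels in order: AABAABBBBA  (n_A = 5, n_B = 5)
Step 2: Count runs R = 5.
Step 3: Under H0 (random ordering), E[R] = 2*n_A*n_B/(n_A+n_B) + 1 = 2*5*5/10 + 1 = 6.0000.
        Var[R] = 2*n_A*n_B*(2*n_A*n_B - n_A - n_B) / ((n_A+n_B)^2 * (n_A+n_B-1)) = 2000/900 = 2.2222.
        SD[R] = 1.4907.
Step 4: Continuity-corrected z = (R + 0.5 - E[R]) / SD[R] = (5 + 0.5 - 6.0000) / 1.4907 = -0.3354.
Step 5: Two-sided p-value via normal approximation = 2*(1 - Phi(|z|)) = 0.737316.
Step 6: alpha = 0.1. fail to reject H0.

R = 5, z = -0.3354, p = 0.737316, fail to reject H0.


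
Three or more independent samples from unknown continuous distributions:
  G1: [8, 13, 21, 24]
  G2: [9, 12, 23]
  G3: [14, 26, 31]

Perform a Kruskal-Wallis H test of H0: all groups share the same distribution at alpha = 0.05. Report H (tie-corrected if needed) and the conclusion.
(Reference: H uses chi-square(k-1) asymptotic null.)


Step 1: Combine all N = 10 observations and assign midranks.
sorted (value, group, rank): (8,G1,1), (9,G2,2), (12,G2,3), (13,G1,4), (14,G3,5), (21,G1,6), (23,G2,7), (24,G1,8), (26,G3,9), (31,G3,10)
Step 2: Sum ranks within each group.
R_1 = 19 (n_1 = 4)
R_2 = 12 (n_2 = 3)
R_3 = 24 (n_3 = 3)
Step 3: H = 12/(N(N+1)) * sum(R_i^2/n_i) - 3(N+1)
     = 12/(10*11) * (19^2/4 + 12^2/3 + 24^2/3) - 3*11
     = 0.109091 * 330.25 - 33
     = 3.027273.
Step 4: No ties, so H is used without correction.
Step 5: Under H0, H ~ chi^2(2); p-value = 0.220108.
Step 6: alpha = 0.05. fail to reject H0.

H = 3.0273, df = 2, p = 0.220108, fail to reject H0.


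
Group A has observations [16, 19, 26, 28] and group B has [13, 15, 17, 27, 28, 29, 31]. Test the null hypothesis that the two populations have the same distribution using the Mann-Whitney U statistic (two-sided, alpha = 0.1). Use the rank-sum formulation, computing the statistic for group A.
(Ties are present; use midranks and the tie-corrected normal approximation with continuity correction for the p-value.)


Step 1: Combine and sort all 11 observations; assign midranks.
sorted (value, group): (13,Y), (15,Y), (16,X), (17,Y), (19,X), (26,X), (27,Y), (28,X), (28,Y), (29,Y), (31,Y)
ranks: 13->1, 15->2, 16->3, 17->4, 19->5, 26->6, 27->7, 28->8.5, 28->8.5, 29->10, 31->11
Step 2: Rank sum for X: R1 = 3 + 5 + 6 + 8.5 = 22.5.
Step 3: U_X = R1 - n1(n1+1)/2 = 22.5 - 4*5/2 = 22.5 - 10 = 12.5.
       U_Y = n1*n2 - U_X = 28 - 12.5 = 15.5.
Step 4: Ties are present, so use the tie-corrected normal approximation (with continuity correction) for the p-value.
Step 5: p-value = 0.849769; compare to alpha = 0.1. fail to reject H0.

U_X = 12.5, p = 0.849769, fail to reject H0 at alpha = 0.1.


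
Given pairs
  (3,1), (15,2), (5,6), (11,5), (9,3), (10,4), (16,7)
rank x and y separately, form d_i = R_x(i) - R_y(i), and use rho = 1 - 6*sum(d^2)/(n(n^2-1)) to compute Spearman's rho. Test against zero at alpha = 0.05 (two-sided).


Step 1: Rank x and y separately (midranks; no ties here).
rank(x): 3->1, 15->6, 5->2, 11->5, 9->3, 10->4, 16->7
rank(y): 1->1, 2->2, 6->6, 5->5, 3->3, 4->4, 7->7
Step 2: d_i = R_x(i) - R_y(i); compute d_i^2.
  (1-1)^2=0, (6-2)^2=16, (2-6)^2=16, (5-5)^2=0, (3-3)^2=0, (4-4)^2=0, (7-7)^2=0
sum(d^2) = 32.
Step 3: rho = 1 - 6*32 / (7*(7^2 - 1)) = 1 - 192/336 = 0.428571.
Step 4: Under H0, t = rho * sqrt((n-2)/(1-rho^2)) = 1.0607 ~ t(5).
Step 5: Two-sided p-value from the t-distribution with 5 df = 0.337368.
Step 6: alpha = 0.05. fail to reject H0.

rho = 0.4286, p = 0.337368, fail to reject H0 at alpha = 0.05.


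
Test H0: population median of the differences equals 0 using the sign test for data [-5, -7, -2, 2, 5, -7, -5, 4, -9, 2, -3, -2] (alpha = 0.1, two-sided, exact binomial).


Step 1: Discard zero differences. Original n = 12; n_eff = number of nonzero differences = 12.
Nonzero differences (with sign): -5, -7, -2, +2, +5, -7, -5, +4, -9, +2, -3, -2
Step 2: Count signs: positive = 4, negative = 8.
Step 3: Under H0: P(positive) = 0.5, so the number of positives S ~ Bin(12, 0.5).
Step 4: Two-sided exact p-value = sum of Bin(12,0.5) probabilities at or below the observed probability = 0.387695.
Step 5: alpha = 0.1. fail to reject H0.

n_eff = 12, pos = 4, neg = 8, p = 0.387695, fail to reject H0.


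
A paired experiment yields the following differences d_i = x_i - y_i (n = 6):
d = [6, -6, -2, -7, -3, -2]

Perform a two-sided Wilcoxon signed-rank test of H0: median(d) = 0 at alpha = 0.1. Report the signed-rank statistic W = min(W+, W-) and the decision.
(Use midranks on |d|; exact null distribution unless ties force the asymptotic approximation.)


Step 1: Drop any zero differences (none here) and take |d_i|.
|d| = [6, 6, 2, 7, 3, 2]
Step 2: Midrank |d_i| (ties get averaged ranks).
ranks: |6|->4.5, |6|->4.5, |2|->1.5, |7|->6, |3|->3, |2|->1.5
Step 3: Attach original signs; sum ranks with positive sign and with negative sign.
W+ = 4.5 = 4.5
W- = 4.5 + 1.5 + 6 + 3 + 1.5 = 16.5
(Check: W+ + W- = 21 should equal n(n+1)/2 = 21.)
Step 4: Test statistic W = min(W+, W-) = 4.5.
Step 5: Ties in |d|, so use the tie-corrected normal approximation.
        E[W] = n(n+1)/4 = 6*7/4 = 10.5.
        Tie groups: |d|=2 (t=2), |d|=6 (t=2); sum(t^3 - t) = 12.
        Var[W] = n(n+1)(2n+1)/24 - sum(t^3-t)/48 = 546/24 - 12/48 = 22.5.
        z = (W - E[W]) / sqrt(Var[W]) = (4.5 - 10.5) / 4.7434 = -1.2649.
        Two-sided p = 2*Phi(z) = 0.205903.
Step 6: alpha = 0.1. fail to reject H0.

W+ = 4.5, W- = 16.5, W = min = 4.5, p = 0.205903, fail to reject H0.


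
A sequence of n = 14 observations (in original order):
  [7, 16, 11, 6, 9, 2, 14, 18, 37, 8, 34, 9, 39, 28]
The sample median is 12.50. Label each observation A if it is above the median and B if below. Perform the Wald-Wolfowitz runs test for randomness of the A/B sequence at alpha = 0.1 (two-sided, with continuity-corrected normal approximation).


Step 1: Compute median = 12.50; label A = above, B = below.
Labels in order: BABBBBAAABABAA  (n_A = 7, n_B = 7)
Step 2: Count runs R = 8.
Step 3: Under H0 (random ordering), E[R] = 2*n_A*n_B/(n_A+n_B) + 1 = 2*7*7/14 + 1 = 8.0000.
        Var[R] = 2*n_A*n_B*(2*n_A*n_B - n_A - n_B) / ((n_A+n_B)^2 * (n_A+n_B-1)) = 8232/2548 = 3.2308.
        SD[R] = 1.7974.
Step 4: R = E[R], so z = 0 with no continuity correction.
Step 5: Two-sided p-value via normal approximation = 2*(1 - Phi(|z|)) = 1.000000.
Step 6: alpha = 0.1. fail to reject H0.

R = 8, z = 0.0000, p = 1.000000, fail to reject H0.


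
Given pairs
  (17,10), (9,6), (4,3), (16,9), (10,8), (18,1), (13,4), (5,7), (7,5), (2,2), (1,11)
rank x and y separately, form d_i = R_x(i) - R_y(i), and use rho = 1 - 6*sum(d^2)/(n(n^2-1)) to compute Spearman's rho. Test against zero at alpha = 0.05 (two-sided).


Step 1: Rank x and y separately (midranks; no ties here).
rank(x): 17->10, 9->6, 4->3, 16->9, 10->7, 18->11, 13->8, 5->4, 7->5, 2->2, 1->1
rank(y): 10->10, 6->6, 3->3, 9->9, 8->8, 1->1, 4->4, 7->7, 5->5, 2->2, 11->11
Step 2: d_i = R_x(i) - R_y(i); compute d_i^2.
  (10-10)^2=0, (6-6)^2=0, (3-3)^2=0, (9-9)^2=0, (7-8)^2=1, (11-1)^2=100, (8-4)^2=16, (4-7)^2=9, (5-5)^2=0, (2-2)^2=0, (1-11)^2=100
sum(d^2) = 226.
Step 3: rho = 1 - 6*226 / (11*(11^2 - 1)) = 1 - 1356/1320 = -0.027273.
Step 4: Under H0, t = rho * sqrt((n-2)/(1-rho^2)) = -0.0818 ~ t(9).
Step 5: Two-sided p-value from the t-distribution with 9 df = 0.936558.
Step 6: alpha = 0.05. fail to reject H0.

rho = -0.0273, p = 0.936558, fail to reject H0 at alpha = 0.05.


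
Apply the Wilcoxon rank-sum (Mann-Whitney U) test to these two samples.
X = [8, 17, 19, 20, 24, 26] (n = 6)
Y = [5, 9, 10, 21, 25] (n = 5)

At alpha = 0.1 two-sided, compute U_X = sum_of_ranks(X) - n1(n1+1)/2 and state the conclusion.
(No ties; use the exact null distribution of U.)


Step 1: Combine and sort all 11 observations; assign midranks.
sorted (value, group): (5,Y), (8,X), (9,Y), (10,Y), (17,X), (19,X), (20,X), (21,Y), (24,X), (25,Y), (26,X)
ranks: 5->1, 8->2, 9->3, 10->4, 17->5, 19->6, 20->7, 21->8, 24->9, 25->10, 26->11
Step 2: Rank sum for X: R1 = 2 + 5 + 6 + 7 + 9 + 11 = 40.
Step 3: U_X = R1 - n1(n1+1)/2 = 40 - 6*7/2 = 40 - 21 = 19.
       U_Y = n1*n2 - U_X = 30 - 19 = 11.
Step 4: No ties, so the exact null distribution of U (based on enumerating the C(11,6) = 462 equally likely rank assignments) gives the two-sided p-value.
Step 5: p-value = 0.536797; compare to alpha = 0.1. fail to reject H0.

U_X = 19, p = 0.536797, fail to reject H0 at alpha = 0.1.


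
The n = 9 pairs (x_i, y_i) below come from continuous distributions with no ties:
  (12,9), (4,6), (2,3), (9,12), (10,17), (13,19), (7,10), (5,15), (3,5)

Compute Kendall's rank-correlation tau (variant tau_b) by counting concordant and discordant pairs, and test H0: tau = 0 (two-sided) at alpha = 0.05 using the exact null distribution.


Step 1: Enumerate the 36 unordered pairs (i,j) with i<j and classify each by sign(x_j-x_i) * sign(y_j-y_i).
  (1,2):dx=-8,dy=-3->C; (1,3):dx=-10,dy=-6->C; (1,4):dx=-3,dy=+3->D; (1,5):dx=-2,dy=+8->D
  (1,6):dx=+1,dy=+10->C; (1,7):dx=-5,dy=+1->D; (1,8):dx=-7,dy=+6->D; (1,9):dx=-9,dy=-4->C
  (2,3):dx=-2,dy=-3->C; (2,4):dx=+5,dy=+6->C; (2,5):dx=+6,dy=+11->C; (2,6):dx=+9,dy=+13->C
  (2,7):dx=+3,dy=+4->C; (2,8):dx=+1,dy=+9->C; (2,9):dx=-1,dy=-1->C; (3,4):dx=+7,dy=+9->C
  (3,5):dx=+8,dy=+14->C; (3,6):dx=+11,dy=+16->C; (3,7):dx=+5,dy=+7->C; (3,8):dx=+3,dy=+12->C
  (3,9):dx=+1,dy=+2->C; (4,5):dx=+1,dy=+5->C; (4,6):dx=+4,dy=+7->C; (4,7):dx=-2,dy=-2->C
  (4,8):dx=-4,dy=+3->D; (4,9):dx=-6,dy=-7->C; (5,6):dx=+3,dy=+2->C; (5,7):dx=-3,dy=-7->C
  (5,8):dx=-5,dy=-2->C; (5,9):dx=-7,dy=-12->C; (6,7):dx=-6,dy=-9->C; (6,8):dx=-8,dy=-4->C
  (6,9):dx=-10,dy=-14->C; (7,8):dx=-2,dy=+5->D; (7,9):dx=-4,dy=-5->C; (8,9):dx=-2,dy=-10->C
Step 2: C = 30, D = 6, total pairs = 36.
Step 3: tau = (C - D)/(n(n-1)/2) = (30 - 6)/36 = 0.666667.
Step 4: Exact two-sided p-value (enumerate n! = 362880 permutations of y under H0): p = 0.012665.
Step 5: alpha = 0.05. reject H0.

tau_b = 0.6667 (C=30, D=6), p = 0.012665, reject H0.


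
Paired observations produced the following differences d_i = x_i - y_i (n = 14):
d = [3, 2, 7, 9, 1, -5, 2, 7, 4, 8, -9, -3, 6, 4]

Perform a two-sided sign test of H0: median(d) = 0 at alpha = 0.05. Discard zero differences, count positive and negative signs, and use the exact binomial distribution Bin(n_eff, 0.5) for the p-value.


Step 1: Discard zero differences. Original n = 14; n_eff = number of nonzero differences = 14.
Nonzero differences (with sign): +3, +2, +7, +9, +1, -5, +2, +7, +4, +8, -9, -3, +6, +4
Step 2: Count signs: positive = 11, negative = 3.
Step 3: Under H0: P(positive) = 0.5, so the number of positives S ~ Bin(14, 0.5).
Step 4: Two-sided exact p-value = sum of Bin(14,0.5) probabilities at or below the observed probability = 0.057373.
Step 5: alpha = 0.05. fail to reject H0.

n_eff = 14, pos = 11, neg = 3, p = 0.057373, fail to reject H0.


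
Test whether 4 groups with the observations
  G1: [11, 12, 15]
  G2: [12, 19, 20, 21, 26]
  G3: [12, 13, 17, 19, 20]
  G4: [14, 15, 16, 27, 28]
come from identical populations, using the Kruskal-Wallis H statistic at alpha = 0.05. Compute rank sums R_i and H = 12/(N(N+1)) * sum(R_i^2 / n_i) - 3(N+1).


Step 1: Combine all N = 18 observations and assign midranks.
sorted (value, group, rank): (11,G1,1), (12,G1,3), (12,G2,3), (12,G3,3), (13,G3,5), (14,G4,6), (15,G1,7.5), (15,G4,7.5), (16,G4,9), (17,G3,10), (19,G2,11.5), (19,G3,11.5), (20,G2,13.5), (20,G3,13.5), (21,G2,15), (26,G2,16), (27,G4,17), (28,G4,18)
Step 2: Sum ranks within each group.
R_1 = 11.5 (n_1 = 3)
R_2 = 59 (n_2 = 5)
R_3 = 43 (n_3 = 5)
R_4 = 57.5 (n_4 = 5)
Step 3: H = 12/(N(N+1)) * sum(R_i^2/n_i) - 3(N+1)
     = 12/(18*19) * (11.5^2/3 + 59^2/5 + 43^2/5 + 57.5^2/5) - 3*19
     = 0.035088 * 1771.33 - 57
     = 5.152047.
Step 4: Ties present; correction factor C = 1 - 42/(18^3 - 18) = 0.992776. Corrected H = 5.152047 / 0.992776 = 5.189536.
Step 5: Under H0, H ~ chi^2(3); p-value = 0.158433.
Step 6: alpha = 0.05. fail to reject H0.

H = 5.1895, df = 3, p = 0.158433, fail to reject H0.


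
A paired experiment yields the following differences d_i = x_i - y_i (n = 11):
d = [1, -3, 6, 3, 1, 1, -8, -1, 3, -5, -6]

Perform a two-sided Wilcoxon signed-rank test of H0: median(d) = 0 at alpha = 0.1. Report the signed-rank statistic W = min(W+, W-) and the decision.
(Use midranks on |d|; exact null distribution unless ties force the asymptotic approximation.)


Step 1: Drop any zero differences (none here) and take |d_i|.
|d| = [1, 3, 6, 3, 1, 1, 8, 1, 3, 5, 6]
Step 2: Midrank |d_i| (ties get averaged ranks).
ranks: |1|->2.5, |3|->6, |6|->9.5, |3|->6, |1|->2.5, |1|->2.5, |8|->11, |1|->2.5, |3|->6, |5|->8, |6|->9.5
Step 3: Attach original signs; sum ranks with positive sign and with negative sign.
W+ = 2.5 + 9.5 + 6 + 2.5 + 2.5 + 6 = 29
W- = 6 + 11 + 2.5 + 8 + 9.5 = 37
(Check: W+ + W- = 66 should equal n(n+1)/2 = 66.)
Step 4: Test statistic W = min(W+, W-) = 29.
Step 5: Ties in |d|, so use the tie-corrected normal approximation.
        E[W] = n(n+1)/4 = 11*12/4 = 33.
        Tie groups: |d|=1 (t=4), |d|=3 (t=3), |d|=6 (t=2); sum(t^3 - t) = 90.
        Var[W] = n(n+1)(2n+1)/24 - sum(t^3-t)/48 = 3036/24 - 90/48 = 124.625.
        z = (W - E[W]) / sqrt(Var[W]) = (29 - 33) / 11.1636 = -0.3583.
        Two-sided p = 2*Phi(z) = 0.720112.
Step 6: alpha = 0.1. fail to reject H0.

W+ = 29, W- = 37, W = min = 29, p = 0.720112, fail to reject H0.


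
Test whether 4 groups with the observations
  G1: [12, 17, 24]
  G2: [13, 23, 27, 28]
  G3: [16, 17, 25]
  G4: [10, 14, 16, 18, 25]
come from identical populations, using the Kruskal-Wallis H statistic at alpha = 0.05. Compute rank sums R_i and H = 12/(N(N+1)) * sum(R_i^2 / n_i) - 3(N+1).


Step 1: Combine all N = 15 observations and assign midranks.
sorted (value, group, rank): (10,G4,1), (12,G1,2), (13,G2,3), (14,G4,4), (16,G3,5.5), (16,G4,5.5), (17,G1,7.5), (17,G3,7.5), (18,G4,9), (23,G2,10), (24,G1,11), (25,G3,12.5), (25,G4,12.5), (27,G2,14), (28,G2,15)
Step 2: Sum ranks within each group.
R_1 = 20.5 (n_1 = 3)
R_2 = 42 (n_2 = 4)
R_3 = 25.5 (n_3 = 3)
R_4 = 32 (n_4 = 5)
Step 3: H = 12/(N(N+1)) * sum(R_i^2/n_i) - 3(N+1)
     = 12/(15*16) * (20.5^2/3 + 42^2/4 + 25.5^2/3 + 32^2/5) - 3*16
     = 0.050000 * 1002.63 - 48
     = 2.131667.
Step 4: Ties present; correction factor C = 1 - 18/(15^3 - 15) = 0.994643. Corrected H = 2.131667 / 0.994643 = 2.143148.
Step 5: Under H0, H ~ chi^2(3); p-value = 0.543233.
Step 6: alpha = 0.05. fail to reject H0.

H = 2.1431, df = 3, p = 0.543233, fail to reject H0.


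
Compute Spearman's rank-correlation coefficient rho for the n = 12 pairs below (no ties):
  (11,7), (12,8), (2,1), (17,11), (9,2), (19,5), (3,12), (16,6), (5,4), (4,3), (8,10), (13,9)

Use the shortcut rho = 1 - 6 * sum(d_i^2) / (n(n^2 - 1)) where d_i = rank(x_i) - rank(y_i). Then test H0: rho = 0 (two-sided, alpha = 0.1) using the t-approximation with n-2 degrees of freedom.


Step 1: Rank x and y separately (midranks; no ties here).
rank(x): 11->7, 12->8, 2->1, 17->11, 9->6, 19->12, 3->2, 16->10, 5->4, 4->3, 8->5, 13->9
rank(y): 7->7, 8->8, 1->1, 11->11, 2->2, 5->5, 12->12, 6->6, 4->4, 3->3, 10->10, 9->9
Step 2: d_i = R_x(i) - R_y(i); compute d_i^2.
  (7-7)^2=0, (8-8)^2=0, (1-1)^2=0, (11-11)^2=0, (6-2)^2=16, (12-5)^2=49, (2-12)^2=100, (10-6)^2=16, (4-4)^2=0, (3-3)^2=0, (5-10)^2=25, (9-9)^2=0
sum(d^2) = 206.
Step 3: rho = 1 - 6*206 / (12*(12^2 - 1)) = 1 - 1236/1716 = 0.279720.
Step 4: Under H0, t = rho * sqrt((n-2)/(1-rho^2)) = 0.9213 ~ t(10).
Step 5: Two-sided p-value from the t-distribution with 10 df = 0.378569.
Step 6: alpha = 0.1. fail to reject H0.

rho = 0.2797, p = 0.378569, fail to reject H0 at alpha = 0.1.


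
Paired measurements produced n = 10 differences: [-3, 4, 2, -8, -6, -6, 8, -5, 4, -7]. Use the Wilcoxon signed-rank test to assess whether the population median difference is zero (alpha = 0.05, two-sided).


Step 1: Drop any zero differences (none here) and take |d_i|.
|d| = [3, 4, 2, 8, 6, 6, 8, 5, 4, 7]
Step 2: Midrank |d_i| (ties get averaged ranks).
ranks: |3|->2, |4|->3.5, |2|->1, |8|->9.5, |6|->6.5, |6|->6.5, |8|->9.5, |5|->5, |4|->3.5, |7|->8
Step 3: Attach original signs; sum ranks with positive sign and with negative sign.
W+ = 3.5 + 1 + 9.5 + 3.5 = 17.5
W- = 2 + 9.5 + 6.5 + 6.5 + 5 + 8 = 37.5
(Check: W+ + W- = 55 should equal n(n+1)/2 = 55.)
Step 4: Test statistic W = min(W+, W-) = 17.5.
Step 5: Ties in |d|, so use the tie-corrected normal approximation.
        E[W] = n(n+1)/4 = 10*11/4 = 27.5.
        Tie groups: |d|=4 (t=2), |d|=6 (t=2), |d|=8 (t=2); sum(t^3 - t) = 18.
        Var[W] = n(n+1)(2n+1)/24 - sum(t^3-t)/48 = 2310/24 - 18/48 = 95.875.
        z = (W - E[W]) / sqrt(Var[W]) = (17.5 - 27.5) / 9.7916 = -1.0213.
        Two-sided p = 2*Phi(z) = 0.307119.
Step 6: alpha = 0.05. fail to reject H0.

W+ = 17.5, W- = 37.5, W = min = 17.5, p = 0.307119, fail to reject H0.


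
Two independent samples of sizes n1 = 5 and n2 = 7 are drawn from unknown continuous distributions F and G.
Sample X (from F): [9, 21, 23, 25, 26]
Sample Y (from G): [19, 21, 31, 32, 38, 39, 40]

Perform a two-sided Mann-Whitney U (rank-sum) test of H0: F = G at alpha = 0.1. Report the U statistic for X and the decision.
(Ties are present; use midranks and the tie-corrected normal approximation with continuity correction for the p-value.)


Step 1: Combine and sort all 12 observations; assign midranks.
sorted (value, group): (9,X), (19,Y), (21,X), (21,Y), (23,X), (25,X), (26,X), (31,Y), (32,Y), (38,Y), (39,Y), (40,Y)
ranks: 9->1, 19->2, 21->3.5, 21->3.5, 23->5, 25->6, 26->7, 31->8, 32->9, 38->10, 39->11, 40->12
Step 2: Rank sum for X: R1 = 1 + 3.5 + 5 + 6 + 7 = 22.5.
Step 3: U_X = R1 - n1(n1+1)/2 = 22.5 - 5*6/2 = 22.5 - 15 = 7.5.
       U_Y = n1*n2 - U_X = 35 - 7.5 = 27.5.
Step 4: Ties are present, so use the tie-corrected normal approximation (with continuity correction) for the p-value.
Step 5: p-value = 0.122225; compare to alpha = 0.1. fail to reject H0.

U_X = 7.5, p = 0.122225, fail to reject H0 at alpha = 0.1.


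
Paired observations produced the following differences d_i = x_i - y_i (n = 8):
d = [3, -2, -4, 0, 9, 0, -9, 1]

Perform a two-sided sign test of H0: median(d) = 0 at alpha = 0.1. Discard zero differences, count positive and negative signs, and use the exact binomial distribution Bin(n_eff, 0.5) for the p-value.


Step 1: Discard zero differences. Original n = 8; n_eff = number of nonzero differences = 6.
Nonzero differences (with sign): +3, -2, -4, +9, -9, +1
Step 2: Count signs: positive = 3, negative = 3.
Step 3: Under H0: P(positive) = 0.5, so the number of positives S ~ Bin(6, 0.5).
Step 4: Two-sided exact p-value = sum of Bin(6,0.5) probabilities at or below the observed probability = 1.000000.
Step 5: alpha = 0.1. fail to reject H0.

n_eff = 6, pos = 3, neg = 3, p = 1.000000, fail to reject H0.


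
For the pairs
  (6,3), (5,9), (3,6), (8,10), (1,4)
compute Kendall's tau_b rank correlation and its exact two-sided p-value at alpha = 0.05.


Step 1: Enumerate the 10 unordered pairs (i,j) with i<j and classify each by sign(x_j-x_i) * sign(y_j-y_i).
  (1,2):dx=-1,dy=+6->D; (1,3):dx=-3,dy=+3->D; (1,4):dx=+2,dy=+7->C; (1,5):dx=-5,dy=+1->D
  (2,3):dx=-2,dy=-3->C; (2,4):dx=+3,dy=+1->C; (2,5):dx=-4,dy=-5->C; (3,4):dx=+5,dy=+4->C
  (3,5):dx=-2,dy=-2->C; (4,5):dx=-7,dy=-6->C
Step 2: C = 7, D = 3, total pairs = 10.
Step 3: tau = (C - D)/(n(n-1)/2) = (7 - 3)/10 = 0.400000.
Step 4: Exact two-sided p-value (enumerate n! = 120 permutations of y under H0): p = 0.483333.
Step 5: alpha = 0.05. fail to reject H0.

tau_b = 0.4000 (C=7, D=3), p = 0.483333, fail to reject H0.


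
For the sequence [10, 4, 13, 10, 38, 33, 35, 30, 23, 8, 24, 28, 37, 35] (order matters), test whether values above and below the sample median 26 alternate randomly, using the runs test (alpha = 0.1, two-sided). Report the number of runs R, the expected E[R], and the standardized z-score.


Step 1: Compute median = 26; label A = above, B = below.
Labels in order: BBBBAAAABBBAAA  (n_A = 7, n_B = 7)
Step 2: Count runs R = 4.
Step 3: Under H0 (random ordering), E[R] = 2*n_A*n_B/(n_A+n_B) + 1 = 2*7*7/14 + 1 = 8.0000.
        Var[R] = 2*n_A*n_B*(2*n_A*n_B - n_A - n_B) / ((n_A+n_B)^2 * (n_A+n_B-1)) = 8232/2548 = 3.2308.
        SD[R] = 1.7974.
Step 4: Continuity-corrected z = (R + 0.5 - E[R]) / SD[R] = (4 + 0.5 - 8.0000) / 1.7974 = -1.9472.
Step 5: Two-sided p-value via normal approximation = 2*(1 - Phi(|z|)) = 0.051508.
Step 6: alpha = 0.1. reject H0.

R = 4, z = -1.9472, p = 0.051508, reject H0.


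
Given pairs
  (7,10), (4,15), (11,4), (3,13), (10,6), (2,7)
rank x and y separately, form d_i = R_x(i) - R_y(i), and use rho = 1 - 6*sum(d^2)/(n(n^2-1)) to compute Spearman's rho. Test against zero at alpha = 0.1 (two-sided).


Step 1: Rank x and y separately (midranks; no ties here).
rank(x): 7->4, 4->3, 11->6, 3->2, 10->5, 2->1
rank(y): 10->4, 15->6, 4->1, 13->5, 6->2, 7->3
Step 2: d_i = R_x(i) - R_y(i); compute d_i^2.
  (4-4)^2=0, (3-6)^2=9, (6-1)^2=25, (2-5)^2=9, (5-2)^2=9, (1-3)^2=4
sum(d^2) = 56.
Step 3: rho = 1 - 6*56 / (6*(6^2 - 1)) = 1 - 336/210 = -0.600000.
Step 4: Under H0, t = rho * sqrt((n-2)/(1-rho^2)) = -1.5000 ~ t(4).
Step 5: Two-sided p-value from the t-distribution with 4 df = 0.208000.
Step 6: alpha = 0.1. fail to reject H0.

rho = -0.6000, p = 0.208000, fail to reject H0 at alpha = 0.1.


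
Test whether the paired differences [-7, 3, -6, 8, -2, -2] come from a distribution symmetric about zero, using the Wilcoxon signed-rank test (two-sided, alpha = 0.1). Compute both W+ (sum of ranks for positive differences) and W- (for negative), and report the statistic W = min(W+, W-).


Step 1: Drop any zero differences (none here) and take |d_i|.
|d| = [7, 3, 6, 8, 2, 2]
Step 2: Midrank |d_i| (ties get averaged ranks).
ranks: |7|->5, |3|->3, |6|->4, |8|->6, |2|->1.5, |2|->1.5
Step 3: Attach original signs; sum ranks with positive sign and with negative sign.
W+ = 3 + 6 = 9
W- = 5 + 4 + 1.5 + 1.5 = 12
(Check: W+ + W- = 21 should equal n(n+1)/2 = 21.)
Step 4: Test statistic W = min(W+, W-) = 9.
Step 5: Ties in |d|, so use the tie-corrected normal approximation.
        E[W] = n(n+1)/4 = 6*7/4 = 10.5.
        Tie groups: |d|=2 (t=2); sum(t^3 - t) = 6.
        Var[W] = n(n+1)(2n+1)/24 - sum(t^3-t)/48 = 546/24 - 6/48 = 22.625.
        z = (W - E[W]) / sqrt(Var[W]) = (9 - 10.5) / 4.7566 = -0.3154.
        Two-sided p = 2*Phi(z) = 0.752494.
Step 6: alpha = 0.1. fail to reject H0.

W+ = 9, W- = 12, W = min = 9, p = 0.752494, fail to reject H0.


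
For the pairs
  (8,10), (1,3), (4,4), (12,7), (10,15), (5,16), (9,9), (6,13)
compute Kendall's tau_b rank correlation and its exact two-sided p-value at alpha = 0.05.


Step 1: Enumerate the 28 unordered pairs (i,j) with i<j and classify each by sign(x_j-x_i) * sign(y_j-y_i).
  (1,2):dx=-7,dy=-7->C; (1,3):dx=-4,dy=-6->C; (1,4):dx=+4,dy=-3->D; (1,5):dx=+2,dy=+5->C
  (1,6):dx=-3,dy=+6->D; (1,7):dx=+1,dy=-1->D; (1,8):dx=-2,dy=+3->D; (2,3):dx=+3,dy=+1->C
  (2,4):dx=+11,dy=+4->C; (2,5):dx=+9,dy=+12->C; (2,6):dx=+4,dy=+13->C; (2,7):dx=+8,dy=+6->C
  (2,8):dx=+5,dy=+10->C; (3,4):dx=+8,dy=+3->C; (3,5):dx=+6,dy=+11->C; (3,6):dx=+1,dy=+12->C
  (3,7):dx=+5,dy=+5->C; (3,8):dx=+2,dy=+9->C; (4,5):dx=-2,dy=+8->D; (4,6):dx=-7,dy=+9->D
  (4,7):dx=-3,dy=+2->D; (4,8):dx=-6,dy=+6->D; (5,6):dx=-5,dy=+1->D; (5,7):dx=-1,dy=-6->C
  (5,8):dx=-4,dy=-2->C; (6,7):dx=+4,dy=-7->D; (6,8):dx=+1,dy=-3->D; (7,8):dx=-3,dy=+4->D
Step 2: C = 16, D = 12, total pairs = 28.
Step 3: tau = (C - D)/(n(n-1)/2) = (16 - 12)/28 = 0.142857.
Step 4: Exact two-sided p-value (enumerate n! = 40320 permutations of y under H0): p = 0.719544.
Step 5: alpha = 0.05. fail to reject H0.

tau_b = 0.1429 (C=16, D=12), p = 0.719544, fail to reject H0.


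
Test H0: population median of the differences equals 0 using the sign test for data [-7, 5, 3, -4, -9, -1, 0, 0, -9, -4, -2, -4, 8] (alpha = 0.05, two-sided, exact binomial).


Step 1: Discard zero differences. Original n = 13; n_eff = number of nonzero differences = 11.
Nonzero differences (with sign): -7, +5, +3, -4, -9, -1, -9, -4, -2, -4, +8
Step 2: Count signs: positive = 3, negative = 8.
Step 3: Under H0: P(positive) = 0.5, so the number of positives S ~ Bin(11, 0.5).
Step 4: Two-sided exact p-value = sum of Bin(11,0.5) probabilities at or below the observed probability = 0.226562.
Step 5: alpha = 0.05. fail to reject H0.

n_eff = 11, pos = 3, neg = 8, p = 0.226562, fail to reject H0.


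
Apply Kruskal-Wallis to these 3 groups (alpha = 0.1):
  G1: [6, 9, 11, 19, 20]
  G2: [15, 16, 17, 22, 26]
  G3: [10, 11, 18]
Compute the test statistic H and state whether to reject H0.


Step 1: Combine all N = 13 observations and assign midranks.
sorted (value, group, rank): (6,G1,1), (9,G1,2), (10,G3,3), (11,G1,4.5), (11,G3,4.5), (15,G2,6), (16,G2,7), (17,G2,8), (18,G3,9), (19,G1,10), (20,G1,11), (22,G2,12), (26,G2,13)
Step 2: Sum ranks within each group.
R_1 = 28.5 (n_1 = 5)
R_2 = 46 (n_2 = 5)
R_3 = 16.5 (n_3 = 3)
Step 3: H = 12/(N(N+1)) * sum(R_i^2/n_i) - 3(N+1)
     = 12/(13*14) * (28.5^2/5 + 46^2/5 + 16.5^2/3) - 3*14
     = 0.065934 * 676.4 - 42
     = 2.597802.
Step 4: Ties present; correction factor C = 1 - 6/(13^3 - 13) = 0.997253. Corrected H = 2.597802 / 0.997253 = 2.604959.
Step 5: Under H0, H ~ chi^2(2); p-value = 0.271857.
Step 6: alpha = 0.1. fail to reject H0.

H = 2.6050, df = 2, p = 0.271857, fail to reject H0.


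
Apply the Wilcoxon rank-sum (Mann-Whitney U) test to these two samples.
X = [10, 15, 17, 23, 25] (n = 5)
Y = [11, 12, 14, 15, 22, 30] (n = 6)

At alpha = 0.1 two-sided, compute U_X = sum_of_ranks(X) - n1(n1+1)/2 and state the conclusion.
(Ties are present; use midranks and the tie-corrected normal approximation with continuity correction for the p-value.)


Step 1: Combine and sort all 11 observations; assign midranks.
sorted (value, group): (10,X), (11,Y), (12,Y), (14,Y), (15,X), (15,Y), (17,X), (22,Y), (23,X), (25,X), (30,Y)
ranks: 10->1, 11->2, 12->3, 14->4, 15->5.5, 15->5.5, 17->7, 22->8, 23->9, 25->10, 30->11
Step 2: Rank sum for X: R1 = 1 + 5.5 + 7 + 9 + 10 = 32.5.
Step 3: U_X = R1 - n1(n1+1)/2 = 32.5 - 5*6/2 = 32.5 - 15 = 17.5.
       U_Y = n1*n2 - U_X = 30 - 17.5 = 12.5.
Step 4: Ties are present, so use the tie-corrected normal approximation (with continuity correction) for the p-value.
Step 5: p-value = 0.714379; compare to alpha = 0.1. fail to reject H0.

U_X = 17.5, p = 0.714379, fail to reject H0 at alpha = 0.1.


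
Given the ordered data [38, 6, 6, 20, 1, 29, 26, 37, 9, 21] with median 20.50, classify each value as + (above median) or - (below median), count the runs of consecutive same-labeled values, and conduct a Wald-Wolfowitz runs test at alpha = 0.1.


Step 1: Compute median = 20.50; label A = above, B = below.
Labels in order: ABBBBAAABA  (n_A = 5, n_B = 5)
Step 2: Count runs R = 5.
Step 3: Under H0 (random ordering), E[R] = 2*n_A*n_B/(n_A+n_B) + 1 = 2*5*5/10 + 1 = 6.0000.
        Var[R] = 2*n_A*n_B*(2*n_A*n_B - n_A - n_B) / ((n_A+n_B)^2 * (n_A+n_B-1)) = 2000/900 = 2.2222.
        SD[R] = 1.4907.
Step 4: Continuity-corrected z = (R + 0.5 - E[R]) / SD[R] = (5 + 0.5 - 6.0000) / 1.4907 = -0.3354.
Step 5: Two-sided p-value via normal approximation = 2*(1 - Phi(|z|)) = 0.737316.
Step 6: alpha = 0.1. fail to reject H0.

R = 5, z = -0.3354, p = 0.737316, fail to reject H0.


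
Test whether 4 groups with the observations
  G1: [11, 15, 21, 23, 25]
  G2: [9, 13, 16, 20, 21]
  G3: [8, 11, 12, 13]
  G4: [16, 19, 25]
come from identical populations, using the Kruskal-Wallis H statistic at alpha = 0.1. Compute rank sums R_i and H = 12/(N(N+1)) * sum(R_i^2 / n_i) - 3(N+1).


Step 1: Combine all N = 17 observations and assign midranks.
sorted (value, group, rank): (8,G3,1), (9,G2,2), (11,G1,3.5), (11,G3,3.5), (12,G3,5), (13,G2,6.5), (13,G3,6.5), (15,G1,8), (16,G2,9.5), (16,G4,9.5), (19,G4,11), (20,G2,12), (21,G1,13.5), (21,G2,13.5), (23,G1,15), (25,G1,16.5), (25,G4,16.5)
Step 2: Sum ranks within each group.
R_1 = 56.5 (n_1 = 5)
R_2 = 43.5 (n_2 = 5)
R_3 = 16 (n_3 = 4)
R_4 = 37 (n_4 = 3)
Step 3: H = 12/(N(N+1)) * sum(R_i^2/n_i) - 3(N+1)
     = 12/(17*18) * (56.5^2/5 + 43.5^2/5 + 16^2/4 + 37^2/3) - 3*18
     = 0.039216 * 1537.23 - 54
     = 6.283660.
Step 4: Ties present; correction factor C = 1 - 30/(17^3 - 17) = 0.993873. Corrected H = 6.283660 / 0.993873 = 6.322400.
Step 5: Under H0, H ~ chi^2(3); p-value = 0.096936.
Step 6: alpha = 0.1. reject H0.

H = 6.3224, df = 3, p = 0.096936, reject H0.


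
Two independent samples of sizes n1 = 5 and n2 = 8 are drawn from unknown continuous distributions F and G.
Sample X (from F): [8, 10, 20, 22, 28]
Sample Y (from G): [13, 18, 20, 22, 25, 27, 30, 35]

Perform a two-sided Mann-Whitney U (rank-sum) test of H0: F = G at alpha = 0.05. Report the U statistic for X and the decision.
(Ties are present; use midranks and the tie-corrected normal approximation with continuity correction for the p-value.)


Step 1: Combine and sort all 13 observations; assign midranks.
sorted (value, group): (8,X), (10,X), (13,Y), (18,Y), (20,X), (20,Y), (22,X), (22,Y), (25,Y), (27,Y), (28,X), (30,Y), (35,Y)
ranks: 8->1, 10->2, 13->3, 18->4, 20->5.5, 20->5.5, 22->7.5, 22->7.5, 25->9, 27->10, 28->11, 30->12, 35->13
Step 2: Rank sum for X: R1 = 1 + 2 + 5.5 + 7.5 + 11 = 27.
Step 3: U_X = R1 - n1(n1+1)/2 = 27 - 5*6/2 = 27 - 15 = 12.
       U_Y = n1*n2 - U_X = 40 - 12 = 28.
Step 4: Ties are present, so use the tie-corrected normal approximation (with continuity correction) for the p-value.
Step 5: p-value = 0.270933; compare to alpha = 0.05. fail to reject H0.

U_X = 12, p = 0.270933, fail to reject H0 at alpha = 0.05.


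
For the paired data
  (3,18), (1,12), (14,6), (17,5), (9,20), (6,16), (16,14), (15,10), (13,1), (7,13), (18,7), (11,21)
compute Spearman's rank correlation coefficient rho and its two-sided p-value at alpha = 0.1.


Step 1: Rank x and y separately (midranks; no ties here).
rank(x): 3->2, 1->1, 14->8, 17->11, 9->5, 6->3, 16->10, 15->9, 13->7, 7->4, 18->12, 11->6
rank(y): 18->10, 12->6, 6->3, 5->2, 20->11, 16->9, 14->8, 10->5, 1->1, 13->7, 7->4, 21->12
Step 2: d_i = R_x(i) - R_y(i); compute d_i^2.
  (2-10)^2=64, (1-6)^2=25, (8-3)^2=25, (11-2)^2=81, (5-11)^2=36, (3-9)^2=36, (10-8)^2=4, (9-5)^2=16, (7-1)^2=36, (4-7)^2=9, (12-4)^2=64, (6-12)^2=36
sum(d^2) = 432.
Step 3: rho = 1 - 6*432 / (12*(12^2 - 1)) = 1 - 2592/1716 = -0.510490.
Step 4: Under H0, t = rho * sqrt((n-2)/(1-rho^2)) = -1.8774 ~ t(10).
Step 5: Two-sided p-value from the t-distribution with 10 df = 0.089914.
Step 6: alpha = 0.1. reject H0.

rho = -0.5105, p = 0.089914, reject H0 at alpha = 0.1.


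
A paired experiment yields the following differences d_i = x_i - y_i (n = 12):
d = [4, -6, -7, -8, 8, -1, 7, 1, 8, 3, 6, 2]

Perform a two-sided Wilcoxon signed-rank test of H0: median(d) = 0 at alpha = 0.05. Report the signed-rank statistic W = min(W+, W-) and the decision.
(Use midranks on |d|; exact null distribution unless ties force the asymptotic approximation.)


Step 1: Drop any zero differences (none here) and take |d_i|.
|d| = [4, 6, 7, 8, 8, 1, 7, 1, 8, 3, 6, 2]
Step 2: Midrank |d_i| (ties get averaged ranks).
ranks: |4|->5, |6|->6.5, |7|->8.5, |8|->11, |8|->11, |1|->1.5, |7|->8.5, |1|->1.5, |8|->11, |3|->4, |6|->6.5, |2|->3
Step 3: Attach original signs; sum ranks with positive sign and with negative sign.
W+ = 5 + 11 + 8.5 + 1.5 + 11 + 4 + 6.5 + 3 = 50.5
W- = 6.5 + 8.5 + 11 + 1.5 = 27.5
(Check: W+ + W- = 78 should equal n(n+1)/2 = 78.)
Step 4: Test statistic W = min(W+, W-) = 27.5.
Step 5: Ties in |d|, so use the tie-corrected normal approximation.
        E[W] = n(n+1)/4 = 12*13/4 = 39.
        Tie groups: |d|=1 (t=2), |d|=6 (t=2), |d|=7 (t=2), |d|=8 (t=3); sum(t^3 - t) = 42.
        Var[W] = n(n+1)(2n+1)/24 - sum(t^3-t)/48 = 3900/24 - 42/48 = 161.625.
        z = (W - E[W]) / sqrt(Var[W]) = (27.5 - 39) / 12.7132 = -0.9046.
        Two-sided p = 2*Phi(z) = 0.365692.
Step 6: alpha = 0.05. fail to reject H0.

W+ = 50.5, W- = 27.5, W = min = 27.5, p = 0.365692, fail to reject H0.


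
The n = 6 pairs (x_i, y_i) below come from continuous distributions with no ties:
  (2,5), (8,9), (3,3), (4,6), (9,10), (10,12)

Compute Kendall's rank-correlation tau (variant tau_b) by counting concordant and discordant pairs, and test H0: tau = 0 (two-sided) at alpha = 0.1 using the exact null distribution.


Step 1: Enumerate the 15 unordered pairs (i,j) with i<j and classify each by sign(x_j-x_i) * sign(y_j-y_i).
  (1,2):dx=+6,dy=+4->C; (1,3):dx=+1,dy=-2->D; (1,4):dx=+2,dy=+1->C; (1,5):dx=+7,dy=+5->C
  (1,6):dx=+8,dy=+7->C; (2,3):dx=-5,dy=-6->C; (2,4):dx=-4,dy=-3->C; (2,5):dx=+1,dy=+1->C
  (2,6):dx=+2,dy=+3->C; (3,4):dx=+1,dy=+3->C; (3,5):dx=+6,dy=+7->C; (3,6):dx=+7,dy=+9->C
  (4,5):dx=+5,dy=+4->C; (4,6):dx=+6,dy=+6->C; (5,6):dx=+1,dy=+2->C
Step 2: C = 14, D = 1, total pairs = 15.
Step 3: tau = (C - D)/(n(n-1)/2) = (14 - 1)/15 = 0.866667.
Step 4: Exact two-sided p-value (enumerate n! = 720 permutations of y under H0): p = 0.016667.
Step 5: alpha = 0.1. reject H0.

tau_b = 0.8667 (C=14, D=1), p = 0.016667, reject H0.


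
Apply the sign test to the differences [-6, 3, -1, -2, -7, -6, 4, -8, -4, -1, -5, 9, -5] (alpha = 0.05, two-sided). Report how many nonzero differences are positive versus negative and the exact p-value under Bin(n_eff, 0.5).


Step 1: Discard zero differences. Original n = 13; n_eff = number of nonzero differences = 13.
Nonzero differences (with sign): -6, +3, -1, -2, -7, -6, +4, -8, -4, -1, -5, +9, -5
Step 2: Count signs: positive = 3, negative = 10.
Step 3: Under H0: P(positive) = 0.5, so the number of positives S ~ Bin(13, 0.5).
Step 4: Two-sided exact p-value = sum of Bin(13,0.5) probabilities at or below the observed probability = 0.092285.
Step 5: alpha = 0.05. fail to reject H0.

n_eff = 13, pos = 3, neg = 10, p = 0.092285, fail to reject H0.


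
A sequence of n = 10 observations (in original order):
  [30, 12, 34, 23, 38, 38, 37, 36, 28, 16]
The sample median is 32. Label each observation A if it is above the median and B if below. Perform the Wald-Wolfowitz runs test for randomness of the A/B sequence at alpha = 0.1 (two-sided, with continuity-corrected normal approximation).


Step 1: Compute median = 32; label A = above, B = below.
Labels in order: BBABAAAABB  (n_A = 5, n_B = 5)
Step 2: Count runs R = 5.
Step 3: Under H0 (random ordering), E[R] = 2*n_A*n_B/(n_A+n_B) + 1 = 2*5*5/10 + 1 = 6.0000.
        Var[R] = 2*n_A*n_B*(2*n_A*n_B - n_A - n_B) / ((n_A+n_B)^2 * (n_A+n_B-1)) = 2000/900 = 2.2222.
        SD[R] = 1.4907.
Step 4: Continuity-corrected z = (R + 0.5 - E[R]) / SD[R] = (5 + 0.5 - 6.0000) / 1.4907 = -0.3354.
Step 5: Two-sided p-value via normal approximation = 2*(1 - Phi(|z|)) = 0.737316.
Step 6: alpha = 0.1. fail to reject H0.

R = 5, z = -0.3354, p = 0.737316, fail to reject H0.
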